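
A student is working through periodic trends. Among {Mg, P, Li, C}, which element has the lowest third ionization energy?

P

Consider each +2 ion: Mg²⁺ is the bare [Ne] core; P²⁺ still has 3 valence electrons; Li²⁺ is already 1 electron into the core; C²⁺ still has 2 valence electrons.
Pulling an electron out of a noble-gas core costs far more than removing a remaining valence electron, so Mg and Li sit at the high end of IE_3.
Valence configurations: P²⁺ [Ne]3s²3p¹, C²⁺ [He]2s².
The numbers (kJ/mol): Mg 7733, P 2914, Li 11815, C 4620.
Putting it together, IE_3: P < C < Mg < Li.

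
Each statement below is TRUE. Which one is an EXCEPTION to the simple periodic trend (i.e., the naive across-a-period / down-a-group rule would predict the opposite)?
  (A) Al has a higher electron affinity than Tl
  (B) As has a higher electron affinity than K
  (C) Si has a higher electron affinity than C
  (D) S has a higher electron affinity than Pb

The general trend: electron affinity increases across a period and decreases down a group.
(A) Al (period 3, group 13) vs Tl (period 6, group 13): the stated order agrees with the simple trend.
(B) As (period 4, group 15) vs K (period 4, group 1): the stated order agrees with the simple trend.
(C) Si (period 3, group 14) vs C (period 2, group 14): the stated order contradicts the simple trend.
(D) S (period 3, group 16) vs Pb (period 6, group 14): the stated order agrees with the simple trend.
The exception is (C): Si's larger, more diffuse 3p orbitals accept an added electron slightly more readily than C's compact 2p.

(C)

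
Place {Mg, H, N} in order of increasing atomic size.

H < N < Mg

H is in period 1, group 1; N is in period 2, group 15; Mg is in period 3, group 2.
Atomic radius shrinks across a period as nuclear charge pulls the same shell inward, and grows down a group as new shells are added.
These span different periods and groups, so the two trends combine.
N > H: the two effects oppose for this pair; the down-group effect wins (71 vs 32 pm).
Mg > N: both effects reinforce here, so Mg is clearly the larger of the two.
For reference (pm): H 32, N 71, Mg 139.
So from smallest to largest: H < N < Mg.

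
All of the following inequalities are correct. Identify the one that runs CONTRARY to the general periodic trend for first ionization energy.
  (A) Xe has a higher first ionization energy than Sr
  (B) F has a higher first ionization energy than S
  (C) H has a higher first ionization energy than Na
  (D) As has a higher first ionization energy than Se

The general trend: first ionization energy increases across a period and decreases down a group.
(A) Xe (period 5, group 18) vs Sr (period 5, group 2): the stated order agrees with the simple trend.
(B) F (period 2, group 17) vs S (period 3, group 16): the stated order agrees with the simple trend.
(C) H (period 1, group 1) vs Na (period 3, group 1): the stated order agrees with the simple trend.
(D) As (period 4, group 15) vs Se (period 4, group 16): the stated order contradicts the simple trend.
The exception is (D): Se (4p⁴) ionizes more easily than half-filled As (4p³).

(D)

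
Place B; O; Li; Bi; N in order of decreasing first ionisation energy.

Li is in period 2, group 1; B is in period 2, group 13; N is in period 2, group 15; O is in period 2, group 16; Bi is in period 6, group 15.
IE₁ increases left→right with effective nuclear charge and decreases top→bottom as the valence shell moves farther out.
Neither a single period nor a single group — weigh both effects.
Bi > Li: period and group pull opposite ways; the across-period shift dominates (703 vs 520 kJ/mol).
B > Bi: the two effects oppose for this pair; the down-group effect wins (801 vs 703 kJ/mol).
O > B: both are in period 2; the period trend gives O the larger value.
N > O: this pair runs against the simple trend — see the exception note.
Note the exception: N has a higher first ionization energy than O, contrary to the simple trend — pairing an electron in O's 2p⁴ costs repulsion energy, so O ionizes more easily than half-filled N (2p³).
Approximate values (kJ/mol): Li 520, B 801, N 1402, O 1314, Bi 703.
So from highest to lowest: N > O > B > Bi > Li.

N, O, B, Bi, Li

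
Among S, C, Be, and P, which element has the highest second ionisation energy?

C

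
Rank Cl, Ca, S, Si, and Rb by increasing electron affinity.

Si is in period 3, group 14; S is in period 3, group 16; Cl is in period 3, group 17; Ca is in period 4, group 2; Rb is in period 5, group 1.
Atoms with high Z_eff and room in the valence shell (especially the halogens) have the most exothermic electron affinities.
Neither a single period nor a single group — weigh both effects.
Rb > Ca: this pair runs against the simple trend — see the exception note.
Si > Rb: relative to Rb, both the across-period and down-group shifts push Si's electron affinity up.
S > Si: both are in period 3; the period trend gives S the larger value.
Cl > S: Cl lies to the right of S in period 3, so the across-period effect alone puts Cl higher.
Note the exception: Rb has a higher electron affinity than Ca, contrary to the simple trend — adding an electron to Ca (ns²) has to open a new, higher-energy np subshell, which is unfavourable.
Tabulated electron affinity (kJ/mol): Si 134, S 200, Cl 349, Ca 2, Rb 47.
So from lowest to highest: Ca < Rb < Si < S < Cl.

Ca, Rb, Si, S, Cl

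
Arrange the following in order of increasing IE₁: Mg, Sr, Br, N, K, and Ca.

K, Sr, Ca, Mg, Br, N

N is in period 2, group 15; Mg is in period 3, group 2; K is in period 4, group 1; Ca is in period 4, group 2; Br is in period 4, group 17; Sr is in period 5, group 2.
Removing the outermost electron gets harder across a period and easier down a group.
These span different periods and groups, so the two trends combine.
Sr > K: period and group pull opposite ways; the across-period shift dominates (550 vs 419 kJ/mol).
Ca > Sr: they share group 2; the group trend gives Ca the larger value.
Mg > Ca: they share group 2; the group trend gives Mg the larger value.
Br > Mg: period and group pull opposite ways; the across-period shift dominates (1140 vs 738 kJ/mol).
N > Br: the two effects oppose for this pair; the down-group effect wins (1402 vs 1140 kJ/mol).
For reference (kJ/mol): N 1402, Mg 738, K 419, Ca 590, Br 1140, Sr 550.
So from lowest to highest: K < Sr < Ca < Mg < Br < N.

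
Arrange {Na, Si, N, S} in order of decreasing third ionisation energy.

Na > N > S > Si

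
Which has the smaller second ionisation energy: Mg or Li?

Mg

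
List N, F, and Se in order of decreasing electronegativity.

F > N > Se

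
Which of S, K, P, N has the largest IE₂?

After 1 electron has been removed, what remains? S⁺ still has 5 valence electrons; K⁺ is the bare [Ar] core; P⁺ still has 4 valence electrons; N⁺ still has 4 valence electrons.
Core electrons are held far more tightly than valence electrons, so K tops the IE_2 order.
Valence configurations: S⁺ [Ne]3s²3p³, P⁺ [Ne]3s²3p², N⁺ [He]2s²2p².
The numbers (kJ/mol): S 2252, K 3052, P 1907, N 2856.
Putting it together, IE_2: P < S < N < K.

K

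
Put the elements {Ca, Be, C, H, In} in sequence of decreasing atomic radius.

Ca > In > Be > C > H

H is in period 1, group 1; Be is in period 2, group 2; C is in period 2, group 14; Ca is in period 4, group 2; In is in period 5, group 13.
Atomic radius shrinks across a period as nuclear charge pulls the same shell inward, and grows down a group as new shells are added.
These span different periods and groups, so the two trends combine.
C > H: period and group pull opposite ways; the down-group shift dominates (75 vs 32 pm).
Be > C: both are in period 2; the period trend gives Be the larger value.
In > Be: the two effects oppose for this pair; the down-group effect wins (142 vs 102 pm).
Ca > In: period and group pull opposite ways; the across-period shift dominates (171 vs 142 pm).
Approximate values (pm): H 32, Be 102, C 75, Ca 171, In 142.
So from largest to smallest: Ca > In > Be > C > H.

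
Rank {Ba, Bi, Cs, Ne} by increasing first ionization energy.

Cs < Ba < Bi < Ne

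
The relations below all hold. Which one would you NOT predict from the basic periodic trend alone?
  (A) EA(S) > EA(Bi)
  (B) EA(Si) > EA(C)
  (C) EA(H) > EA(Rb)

(B)

The general trend: electron affinity increases across a period and decreases down a group.
(A) S (period 3, group 16) vs Bi (period 6, group 15): the stated order agrees with the simple trend.
(B) Si (period 3, group 14) vs C (period 2, group 14): the stated order contradicts the simple trend.
(C) H (period 1, group 1) vs Rb (period 5, group 1): the stated order agrees with the simple trend.
The exception is (B): Si's larger, more diffuse 3p orbitals accept an added electron slightly more readily than C's compact 2p.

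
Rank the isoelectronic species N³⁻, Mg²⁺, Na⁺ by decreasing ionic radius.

All of these have 10 electrons, so size is governed by nuclear charge alone: the more protons, the stronger the pull on the same electron cloud, and the smaller the ion.
Nuclear charges: Mg²⁺ (Z=12), Na⁺ (Z=11), N³⁻ (Z=7).
Largest to smallest: N³⁻ > Na⁺ > Mg²⁺.

N³⁻ > Na⁺ > Mg²⁺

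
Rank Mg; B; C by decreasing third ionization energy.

Mg > C > B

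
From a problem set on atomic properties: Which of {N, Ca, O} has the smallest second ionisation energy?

The second ionization energy removes an electron from the +1 ion. For each element: N⁺ still has 4 valence electrons; Ca⁺ still has 1 valence electron; O⁺ still has 5 valence electrons.
All are still removing valence electrons, so compare the +1 ions as you would atoms: IE_2 generally rises across a period (higher Z_eff) and falls down a group (larger shell), subject to the usual subshell exceptions.
Valence configurations: N⁺ [He]2s²2p², Ca⁺ [Ar]4s¹, O⁺ [He]2s²2p³.
The numbers (kJ/mol): N 2856, Ca 1145, O 3388.
So the second ionization energies run Ca < N < O.

Ca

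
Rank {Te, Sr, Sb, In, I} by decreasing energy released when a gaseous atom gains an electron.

I, Te, Sb, In, Sr

Atoms with high Z_eff and room in the valence shell (especially the halogens) have the most exothermic electron affinities.
All lie in period 5, so electron affinity increases left to right.
So from highest to lowest: I > Te > Sb > In > Sr.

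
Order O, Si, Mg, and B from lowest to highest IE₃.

Si < B < O < Mg

The third ionization energy removes an electron from the +2 ion. For each element: O²⁺ still has 4 valence electrons; Si²⁺ still has 2 valence electrons; Mg²⁺ is the bare [Ne] core; B²⁺ still has 1 valence electron.
Pulling an electron out of a noble-gas core costs far more than removing a remaining valence electron, so Mg sits at the high end of IE_3.
Valence configurations: O²⁺ [He]2s²2p², Si²⁺ [Ne]3s², B²⁺ [He]2s¹.
Approximate IE_3 values (kJ/mol): O 5300, Si 3232, Mg 7733, B 3660.
Overall IE_3 order: Si < B < O < Mg.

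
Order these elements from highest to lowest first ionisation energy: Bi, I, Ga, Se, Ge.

I > Se > Ge > Bi > Ga

Ga is in period 4, group 13; Ge is in period 4, group 14; Se is in period 4, group 16; I is in period 5, group 17; Bi is in period 6, group 15.
IE₁ increases left→right with effective nuclear charge and decreases top→bottom as the valence shell moves farther out.
Neither a single period nor a single group — weigh both effects.
Bi > Ga: the two effects oppose for this pair; the across-period effect wins (703 vs 579 kJ/mol).
Ge > Bi: the two effects oppose for this pair; the down-group effect wins (762 vs 703 kJ/mol).
Se > Ge: Se lies to the right of Ge in period 4, so the across-period effect alone puts Se higher.
I > Se: period and group pull opposite ways; the across-period shift dominates (1008 vs 941 kJ/mol).
For reference (kJ/mol): Ga 579, Ge 762, Se 941, I 1008, Bi 703.
So from highest to lowest: I > Se > Ge > Bi > Ga.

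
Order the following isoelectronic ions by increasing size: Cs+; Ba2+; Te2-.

All of these have 54 electrons, so size is governed by nuclear charge alone: the more protons, the stronger the pull on the same electron cloud, and the smaller the ion.
Nuclear charges: Ba2+ (Z=56), Cs+ (Z=55), Te2- (Z=52).
Smallest to largest: Ba2+ < Cs+ < Te2-.

Ba2+ < Cs+ < Te2-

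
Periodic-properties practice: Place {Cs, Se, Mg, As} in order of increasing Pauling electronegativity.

Cs, Mg, As, Se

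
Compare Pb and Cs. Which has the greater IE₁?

Pb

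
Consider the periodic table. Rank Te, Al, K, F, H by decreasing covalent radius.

K, Te, Al, F, H

H is in period 1, group 1; F is in period 2, group 17; Al is in period 3, group 13; K is in period 4, group 1; Te is in period 5, group 16.
Moving right in a period, electrons are added to the same shell under a stronger nuclear pull, so atoms get smaller; moving down, a new shell is opened and atoms get larger.
These span different periods and groups, so the two trends combine.
F > H: the two effects oppose for this pair; the down-group effect wins (64 vs 32 pm).
Al > F: both effects reinforce here, so Al is clearly the larger of the two.
Te > Al: the two effects oppose for this pair; the down-group effect wins (136 vs 126 pm).
K > Te: the two effects oppose for this pair; the across-period effect wins (196 vs 136 pm).
Tabulated atomic radius (pm): H 32, F 64, Al 126, K 196, Te 136.
So from largest to smallest: K > Te > Al > F > H.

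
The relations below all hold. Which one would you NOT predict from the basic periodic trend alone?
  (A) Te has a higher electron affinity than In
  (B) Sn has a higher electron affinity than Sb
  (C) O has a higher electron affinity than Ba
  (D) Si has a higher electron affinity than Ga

(B)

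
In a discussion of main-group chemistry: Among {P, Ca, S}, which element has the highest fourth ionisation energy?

Consider each +3 ion: P³⁺ still has 2 valence electrons; Ca³⁺ is already 1 electron into the core; S³⁺ still has 3 valence electrons.
Breaking into a closed-shell core is much more expensive than removing a leftover valence electron — Ca has the largest IE_4 here.
Valence configurations: P³⁺ [Ne]3s², S³⁺ [Ne]3s²3p¹.
S³⁺ loses a lone 3p electron whereas P³⁺ must break into a filled 3s² pair, so IE_4(P) > IE_4(S) even though S has the higher nuclear charge.
Approximate IE_4 values (kJ/mol): P 4964, Ca 6491, S 4556.
Putting it together, IE_4: S < P < Ca.

Ca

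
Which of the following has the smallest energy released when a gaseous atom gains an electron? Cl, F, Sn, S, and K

K

Electron affinity generally becomes more exothermic across a period toward the halogens and less exothermic down a group.
These span different periods and groups, so the two trends combine.
Sn > K: period and group pull opposite ways; the across-period shift dominates (107 vs 48 kJ/mol).
S > Sn: relative to Sn, both the across-period and down-group shifts push S's electron affinity up.
F > S: both effects reinforce here, so F is clearly the higher of the two.
Cl > F: this pair runs against the simple trend — see the exception note.
Note the exception: Cl has a higher electron affinity than F, contrary to the simple trend — F's small 2p subshell makes the incoming electron feel strong e⁻–e⁻ repulsion, so Cl actually releases more energy on gaining an electron.
Approximate values (kJ/mol): F 328, S 200, Cl 349, K 48, Sn 107.
The smallest energy released when a gaseous atom gains an electron among these belongs to K.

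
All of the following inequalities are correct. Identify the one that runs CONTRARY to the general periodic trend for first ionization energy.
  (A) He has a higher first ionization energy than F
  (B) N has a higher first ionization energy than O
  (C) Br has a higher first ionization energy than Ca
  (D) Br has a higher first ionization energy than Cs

(B)

The general trend: first ionization energy increases across a period and decreases down a group.
(A) He (period 1, group 18) vs F (period 2, group 17): the stated order agrees with the simple trend.
(B) N (period 2, group 15) vs O (period 2, group 16): the stated order contradicts the simple trend.
(C) Br (period 4, group 17) vs Ca (period 4, group 2): the stated order agrees with the simple trend.
(D) Br (period 4, group 17) vs Cs (period 6, group 1): the stated order agrees with the simple trend.
The exception is (B): pairing an electron in O's 2p⁴ costs repulsion energy, so O ionizes more easily than half-filled N (2p³).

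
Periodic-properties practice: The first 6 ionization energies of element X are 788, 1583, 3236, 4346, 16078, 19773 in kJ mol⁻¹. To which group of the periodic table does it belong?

Group 14

Look for the largest jump between consecutive ionization energies: IE5/IE4 ≈ 3.7, far larger than any earlier ratio.
That jump marks the point where a core electron is being removed. So the atom has 4 valence electrons.
A main-group element with 4 valence electrons is in group 14.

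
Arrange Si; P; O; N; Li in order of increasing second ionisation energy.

Si, P, N, O, Li

Consider each +1 ion: Si⁺ still has 3 valence electrons; P⁺ still has 4 valence electrons; O⁺ still has 5 valence electrons; N⁺ still has 4 valence electrons; Li⁺ is the bare [He] core.
Breaking into a closed-shell core is much more expensive than removing a leftover valence electron — Li has the largest IE_2 here.
Valence configurations: Si⁺ [Ne]3s²3p¹, P⁺ [Ne]3s²3p², O⁺ [He]2s²2p³, N⁺ [He]2s²2p².
Approximate IE_2 values (kJ/mol): Si 1577, P 1907, O 3388, N 2856, Li 7298.
So the second ionization energies run Si < P < N < O < Li.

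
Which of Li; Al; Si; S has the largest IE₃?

Li

Consider each +2 ion: Li²⁺ is already 1 electron into the core; Al²⁺ still has 1 valence electron; Si²⁺ still has 2 valence electrons; S²⁺ still has 4 valence electrons.
Breaking into a closed-shell core is much more expensive than removing a leftover valence electron — Li has the largest IE_3 here.
Valence configurations: Al²⁺ [Ne]3s¹, Si²⁺ [Ne]3s², S²⁺ [Ne]3s²3p².
Approximate IE_3 values (kJ/mol): Li 11815, Al 2745, Si 3232, S 3357.
Overall IE_3 order: Al < Si < S < Li.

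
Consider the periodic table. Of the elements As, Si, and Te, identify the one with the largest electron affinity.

Si is in period 3, group 14; As is in period 4, group 15; Te is in period 5, group 16.
Adding an electron releases more energy for atoms nearer the top right (short of the noble gases).
These sit on a diagonal, where the across-period and down-group effects partly cancel.
Si > As: the two effects oppose for this pair; the down-group effect wins (134 vs 78 kJ/mol).
Te > Si: the two effects oppose for this pair; the across-period effect wins (190 vs 134 kJ/mol).
Approximate values (kJ/mol): Si 134, As 78, Te 190.
The largest electron affinity among these belongs to Te.

Te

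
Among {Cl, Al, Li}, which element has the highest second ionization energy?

Consider each +1 ion: Cl⁺ still has 6 valence electrons; Al⁺ still has 2 valence electrons; Li⁺ is the bare [He] core.
Breaking into a closed-shell core is much more expensive than removing a leftover valence electron — Li has the largest IE_2 here.
Valence configurations: Cl⁺ [Ne]3s²3p⁴, Al⁺ [Ne]3s².
Tabulated IE_2 (kJ/mol): Cl 2298, Al 1817, Li 7298.
Overall IE_2 order: Al < Cl < Li.

Li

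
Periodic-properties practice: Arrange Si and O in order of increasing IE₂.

IE_2 is the cost of taking one more electron from the +1 cation: Si⁺ still has 3 valence electrons; O⁺ still has 5 valence electrons.
All are still removing valence electrons, so compare the +1 ions as you would atoms: IE_2 generally rises across a period (higher Z_eff) and falls down a group (larger shell), subject to the usual subshell exceptions.
Valence configurations: Si⁺ [Ne]3s²3p¹, O⁺ [He]2s²2p³.
The numbers (kJ/mol): Si 1577, O 3388.
So the second ionization energies run Si < O.

Si, O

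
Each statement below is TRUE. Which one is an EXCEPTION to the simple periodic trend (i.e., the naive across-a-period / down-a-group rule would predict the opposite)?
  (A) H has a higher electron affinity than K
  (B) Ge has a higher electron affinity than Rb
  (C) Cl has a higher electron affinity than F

(C)

The general trend: electron affinity increases across a period and decreases down a group.
(A) H (period 1, group 1) vs K (period 4, group 1): the stated order agrees with the simple trend.
(B) Ge (period 4, group 14) vs Rb (period 5, group 1): the stated order agrees with the simple trend.
(C) Cl (period 3, group 17) vs F (period 2, group 17): the stated order contradicts the simple trend.
The exception is (C): F's small 2p subshell makes the incoming electron feel strong e⁻–e⁻ repulsion, so Cl actually releases more energy on gaining an electron.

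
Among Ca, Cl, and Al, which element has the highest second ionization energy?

IE_2 is the cost of taking one more electron from the +1 cation: Ca⁺ still has 1 valence electron; Cl⁺ still has 6 valence electrons; Al⁺ still has 2 valence electrons.
All are still removing valence electrons, so compare the +1 ions as you would atoms: IE_2 generally rises across a period (higher Z_eff) and falls down a group (larger shell), subject to the usual subshell exceptions.
Valence configurations: Ca⁺ [Ar]4s¹, Cl⁺ [Ne]3s²3p⁴, Al⁺ [Ne]3s².
Tabulated IE_2 (kJ/mol): Ca 1145, Cl 2298, Al 1817.
So the second ionization energies run Ca < Al < Cl.

Cl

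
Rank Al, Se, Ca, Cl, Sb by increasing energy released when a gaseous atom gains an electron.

Ca < Al < Sb < Se < Cl

Al is in period 3, group 13; Cl is in period 3, group 17; Ca is in period 4, group 2; Se is in period 4, group 16; Sb is in period 5, group 15.
Adding an electron releases more energy for atoms nearer the top right (short of the noble gases).
These span different periods and groups, so the two trends combine.
Al > Ca: relative to Ca, both the across-period and down-group shifts push Al's electron affinity up.
Sb > Al: period and group pull opposite ways; the across-period shift dominates (103 vs 42 kJ/mol).
Se > Sb: both effects reinforce here, so Se is clearly the higher of the two.
Cl > Se: relative to Se, both the across-period and down-group shifts push Cl's electron affinity up.
For reference (kJ/mol): Al 42, Cl 349, Ca 2, Se 195, Sb 103.
So from lowest to highest: Ca < Al < Sb < Se < Cl.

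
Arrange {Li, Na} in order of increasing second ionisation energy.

Na, Li

The second ionization energy removes an electron from the +1 ion. For each element: Li⁺ is the bare [He] core; Na⁺ is the bare [Ne] core.
All of these are removing an electron from a noble-gas core or deeper; the smaller core (lower principal quantum number) is held far more tightly, and within a period the higher nuclear charge binds the same core more tightly.
Tabulated IE_2 (kJ/mol): Li 7298, Na 4562.
Putting it together, IE_2: Na < Li.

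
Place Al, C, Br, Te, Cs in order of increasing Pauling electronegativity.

Cs < Al < Te < C < Br

C is in period 2, group 14; Al is in period 3, group 13; Br is in period 4, group 17; Te is in period 5, group 16; Cs is in period 6, group 1.
Atoms toward the upper right of the periodic table pull bonding electrons most strongly.
These span different periods and groups, so the two trends combine.
Al > Cs: relative to Cs, both the across-period and down-group shifts push Al's electronegativity up.
Te > Al: the two effects oppose for this pair; the across-period effect wins (2.10 vs 1.61).
C > Te: period and group pull opposite ways; the down-group shift dominates (2.55 vs 2.10).
Br > C: the two effects oppose for this pair; the across-period effect wins (2.96 vs 2.55).
Tabulated electronegativity (Pauling): C 2.55, Al 1.61, Br 2.96, Te 2.10, Cs 0.79.
So from lowest to highest: Cs < Al < Te < C < Br.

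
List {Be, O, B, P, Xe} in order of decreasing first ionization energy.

O > Xe > P > Be > B

Across a period the outer electron is held more tightly (higher IE₁); down a group it sits in a higher shell, more shielded, and comes off more easily.
Here both period and group differ, so the two effects have to be weighed against each other.
Be > B: this pair runs against the simple trend — see the exception note.
P > Be: period and group pull opposite ways; the across-period shift dominates (1012 vs 900 kJ/mol).
Xe > P: the two effects oppose for this pair; the across-period effect wins (1170 vs 1012 kJ/mol).
O > Xe: the two effects oppose for this pair; the down-group effect wins (1314 vs 1170 kJ/mol).
Note the exception: Be has a higher first ionization energy than B, contrary to the simple trend — removing B's lone 2p electron is easier than breaking Be's filled 2s².
Approximate values (kJ/mol): Be 900, B 801, O 1314, P 1012, Xe 1170.
So from highest to lowest: O > Xe > P > Be > B.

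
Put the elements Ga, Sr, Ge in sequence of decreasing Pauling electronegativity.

Ge, Ga, Sr

Ga is in period 4, group 13; Ge is in period 4, group 14; Sr is in period 5, group 2.
Electronegativity increases across a period and decreases down a group, tracking effective nuclear charge and atomic size.
Here both period and group differ, so the two effects have to be weighed against each other.
Ga > Sr: both effects reinforce here, so Ga is clearly the higher of the two.
Ge > Ga: both are in period 4; the period trend gives Ge the larger value.
For reference (Pauling): Ga 1.81, Ge 2.01, Sr 0.95.
So from highest to lowest: Ge > Ga > Sr.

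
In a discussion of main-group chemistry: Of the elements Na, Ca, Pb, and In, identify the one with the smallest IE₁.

Na

Na is in period 3, group 1; Ca is in period 4, group 2; In is in period 5, group 13; Pb is in period 6, group 14.
Across a period the outer electron is held more tightly (higher IE₁); down a group it sits in a higher shell, more shielded, and comes off more easily.
A diagonal step moves right (one effect) and down (the opposite effect) at once.
In > Na: the two effects oppose for this pair; the across-period effect wins (558 vs 496 kJ/mol).
Ca > In: the two effects oppose for this pair; the down-group effect wins (590 vs 558 kJ/mol).
Pb > Ca: the two effects oppose for this pair; the across-period effect wins (716 vs 590 kJ/mol).
Approximate values (kJ/mol): Na 496, Ca 590, In 558, Pb 716.
The smallest IE₁ among these belongs to Na.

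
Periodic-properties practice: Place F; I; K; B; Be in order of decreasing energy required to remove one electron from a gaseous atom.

F, I, Be, B, K

Be is in period 2, group 2; B is in period 2, group 13; F is in period 2, group 17; K is in period 4, group 1; I is in period 5, group 17.
First ionization energy rises across a period (greater Z_eff holds electrons more tightly) and falls down a group (valence electrons are farther from the nucleus).
Neither a single period nor a single group — weigh both effects.
B > K: both effects reinforce here, so B is clearly the higher of the two.
Be > B: this pair runs against the simple trend — see the exception note.
I > Be: the two effects oppose for this pair; the across-period effect wins (1008 vs 900 kJ/mol).
F > I: F sits above I in group 17, so the down-group effect alone puts F higher.
Note the exception: Be has a higher first ionization energy than B, contrary to the simple trend — removing B's lone 2p electron is easier than breaking Be's filled 2s².
Approximate values (kJ/mol): Be 900, B 801, F 1681, K 419, I 1008.
So from highest to lowest: F > I > Be > B > K.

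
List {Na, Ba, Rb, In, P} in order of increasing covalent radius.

P < In < Na < Ba < Rb

Na is in period 3, group 1; P is in period 3, group 15; Rb is in period 5, group 1; In is in period 5, group 13; Ba is in period 6, group 2.
Across a period the added protons contract the valence shell; down a group each new principal shell makes the atom larger.
Neither a single period nor a single group — weigh both effects.
In > P: both effects reinforce here, so In is clearly the larger of the two.
Na > In: period and group pull opposite ways; the across-period shift dominates (155 vs 142 pm).
Ba > Na: period and group pull opposite ways; the down-group shift dominates (196 vs 155 pm).
Rb > Ba: the two effects oppose for this pair; the across-period effect wins (210 vs 196 pm).
For reference (pm): Na 155, P 111, Rb 210, In 142, Ba 196.
So from smallest to largest: P < In < Na < Ba < Rb.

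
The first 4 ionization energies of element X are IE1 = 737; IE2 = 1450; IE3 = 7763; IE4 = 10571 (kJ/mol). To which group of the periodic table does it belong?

Look for the largest jump between consecutive ionization energies: IE3/IE2 ≈ 5.4, far larger than any earlier ratio.
That jump marks the point where a core electron is being removed. So the atom has 2 valence electrons.
A main-group element with 2 valence electrons is in group 2.

Group 2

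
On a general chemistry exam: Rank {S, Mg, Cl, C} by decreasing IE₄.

Mg, C, Cl, S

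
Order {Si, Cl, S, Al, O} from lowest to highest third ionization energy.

Al, Si, S, Cl, O

The third ionization energy removes an electron from the +2 ion. For each element: Si²⁺ still has 2 valence electrons; Cl²⁺ still has 5 valence electrons; S²⁺ still has 4 valence electrons; Al²⁺ still has 1 valence electron; O²⁺ still has 4 valence electrons.
All are still removing valence electrons, so compare the +2 ions as you would atoms: IE_3 generally rises across a period (higher Z_eff) and falls down a group (larger shell), subject to the usual subshell exceptions.
Valence configurations: Si²⁺ [Ne]3s², Cl²⁺ [Ne]3s²3p³, S²⁺ [Ne]3s²3p², Al²⁺ [Ne]3s¹, O²⁺ [He]2s²2p².
Tabulated IE_3 (kJ/mol): Si 3232, Cl 3822, S 3357, Al 2745, O 5300.
So the third ionization energies run Al < Si < S < Cl < O.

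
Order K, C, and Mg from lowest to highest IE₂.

Mg < C < K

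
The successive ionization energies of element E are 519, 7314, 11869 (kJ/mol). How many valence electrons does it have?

Look for the largest jump between consecutive ionization energies: IE2/IE1 ≈ 14.1, far larger than any earlier ratio.
That jump marks the point where a core electron is being removed. So the atom has 1 valence electron.

1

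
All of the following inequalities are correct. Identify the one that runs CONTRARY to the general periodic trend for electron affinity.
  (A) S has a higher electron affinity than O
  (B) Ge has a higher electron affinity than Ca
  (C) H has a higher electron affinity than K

(A)

The general trend: electron affinity increases across a period and decreases down a group.
(A) S (period 3, group 16) vs O (period 2, group 16): the stated order contradicts the simple trend.
(B) Ge (period 4, group 14) vs Ca (period 4, group 2): the stated order agrees with the simple trend.
(C) H (period 1, group 1) vs K (period 4, group 1): the stated order agrees with the simple trend.
The exception is (A): the compact 2p subshell of O repels the added electron more than S's larger 3p does.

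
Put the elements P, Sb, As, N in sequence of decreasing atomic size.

Atomic radius shrinks across a period as nuclear charge pulls the same shell inward, and grows down a group as new shells are added.
All are in group 15, so atomic radius increases down the group.
So from largest to smallest: Sb > As > P > N.

Sb, As, P, N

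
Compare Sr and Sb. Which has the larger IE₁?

Sr is in period 5, group 2; Sb is in period 5, group 15.
Removing the outermost electron gets harder across a period and easier down a group.
All lie in period 5, so first ionization energy increases left to right.
So Sb has the larger IE₁ (Sb > Sr).

Sb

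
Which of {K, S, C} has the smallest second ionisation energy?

S

The second ionization energy removes an electron from the +1 ion. For each element: K⁺ is the bare [Ar] core; S⁺ still has 5 valence electrons; C⁺ still has 3 valence electrons.
Core electrons are held far more tightly than valence electrons, so K tops the IE_2 order.
Valence configurations: S⁺ [Ne]3s²3p³, C⁺ [He]2s²2p¹.
Tabulated IE_2 (kJ/mol): K 3052, S 2252, C 2353.
Putting it together, IE_2: S < C < K.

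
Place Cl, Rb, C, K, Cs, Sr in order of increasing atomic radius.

Atomic radius shrinks across a period as nuclear charge pulls the same shell inward, and grows down a group as new shells are added.
Here both period and group differ, so the two effects have to be weighed against each other.
Cl > C: the two effects oppose for this pair; the down-group effect wins (99 vs 75 pm).
Sr > Cl: both effects reinforce here, so Sr is clearly the larger of the two.
K > Sr: the two effects oppose for this pair; the across-period effect wins (196 vs 185 pm).
Rb > K: Rb sits below K in group 1, so the down-group effect alone puts Rb larger.
Cs > Rb: they share group 1; the group trend gives Cs the larger value.
For reference (pm): C 75, Cl 99, K 196, Rb 210, Sr 185, Cs 232.
So from smallest to largest: C < Cl < Sr < K < Rb < Cs.

C, Cl, Sr, K, Rb, Cs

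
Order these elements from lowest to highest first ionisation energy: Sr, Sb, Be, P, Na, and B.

First ionization energy rises across a period (greater Z_eff holds electrons more tightly) and falls down a group (valence electrons are farther from the nucleus).
Here both period and group differ, so the two effects have to be weighed against each other.
Sr > Na: period and group pull opposite ways; the across-period shift dominates (550 vs 496 kJ/mol).
B > Sr: relative to Sr, both the across-period and down-group shifts push B's first ionization energy up.
Sb > B: the two effects oppose for this pair; the across-period effect wins (831 vs 801 kJ/mol).
Be > Sb: period and group pull opposite ways; the down-group shift dominates (900 vs 831 kJ/mol).
P > Be: the two effects oppose for this pair; the across-period effect wins (1012 vs 900 kJ/mol).
Note the exception: Be has a higher first ionization energy than B, contrary to the simple trend — removing B's lone 2p electron is easier than breaking Be's filled 2s².
For reference (kJ/mol): Be 900, B 801, Na 496, P 1012, Sr 550, Sb 831.
So from lowest to highest: Na < Sr < B < Sb < Be < P.

Na, Sr, B, Sb, Be, P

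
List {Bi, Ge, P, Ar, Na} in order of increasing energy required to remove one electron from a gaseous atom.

Na, Bi, Ge, P, Ar

IE₁ increases left→right with effective nuclear charge and decreases top→bottom as the valence shell moves farther out.
These span different periods and groups, so the two trends combine.
Bi > Na: period and group pull opposite ways; the across-period shift dominates (703 vs 496 kJ/mol).
Ge > Bi: the two effects oppose for this pair; the down-group effect wins (762 vs 703 kJ/mol).
P > Ge: relative to Ge, both the across-period and down-group shifts push P's first ionization energy up.
Ar > P: both are in period 3; the period trend gives Ar the larger value.
For reference (kJ/mol): Na 496, P 1012, Ar 1521, Ge 762, Bi 703.
So from lowest to highest: Na < Bi < Ge < P < Ar.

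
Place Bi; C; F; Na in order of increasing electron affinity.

Na < Bi < C < F

C is in period 2, group 14; F is in period 2, group 17; Na is in period 3, group 1; Bi is in period 6, group 15.
Adding an electron releases more energy for atoms nearer the top right (short of the noble gases).
Here both period and group differ, so the two effects have to be weighed against each other.
Bi > Na: the two effects oppose for this pair; the across-period effect wins (91 vs 53 kJ/mol).
C > Bi: the two effects oppose for this pair; the down-group effect wins (122 vs 91 kJ/mol).
F > C: F lies to the right of C in period 2, so the across-period effect alone puts F higher.
Approximate values (kJ/mol): C 122, F 328, Na 53, Bi 91.
So from lowest to highest: Na < Bi < C < F.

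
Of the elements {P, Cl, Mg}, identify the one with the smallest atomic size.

Mg is in period 3, group 2; P is in period 3, group 15; Cl is in period 3, group 17.
Radius decreases left→right (rising Z_eff, same n) and increases top→bottom (higher n).
All lie in period 3, so atomic radius increases right to left.
The smallest atomic size among these belongs to Cl.

Cl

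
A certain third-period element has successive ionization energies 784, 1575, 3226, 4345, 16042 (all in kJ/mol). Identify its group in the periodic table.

Look for the largest jump between consecutive ionization energies: IE5/IE4 ≈ 3.7, far larger than any earlier ratio.
That jump marks the point where a core electron is being removed. So the atom has 4 valence electrons.
A main-group element with 4 valence electrons is in group 14.

Group 14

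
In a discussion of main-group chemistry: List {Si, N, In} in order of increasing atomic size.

N < Si < In

Radius decreases left→right (rising Z_eff, same n) and increases top→bottom (higher n).
Here both period and group differ, so the two effects have to be weighed against each other.
Si > N: relative to N, both the across-period and down-group shifts push Si's atomic radius up.
In > Si: relative to Si, both the across-period and down-group shifts push In's atomic radius up.
For reference (pm): N 71, Si 116, In 142.
So from smallest to largest: N < Si < In.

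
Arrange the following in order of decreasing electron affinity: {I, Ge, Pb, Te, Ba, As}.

I > Te > Ge > As > Pb > Ba

EA tends to increase across a period and decrease down a group, though the pattern is less regular than for IE or radius.
These span different periods and groups, so the two trends combine.
Pb > Ba: Pb lies to the right of Ba in period 6, so the across-period effect alone puts Pb higher.
As > Pb: relative to Pb, both the across-period and down-group shifts push As's electron affinity up.
Ge > As: this pair runs against the simple trend — see the exception note.
Te > Ge: period and group pull opposite ways; the across-period shift dominates (190 vs 119 kJ/mol).
I > Te: I lies to the right of Te in period 5, so the across-period effect alone puts I higher.
Note the exception: Ge has a higher electron affinity than As, contrary to the simple trend — adding an electron to As's half-filled 4p³ is unfavourable, so Ge (4p²) has the more exothermic EA.
Approximate values (kJ/mol): Ge 119, As 78, Te 190, I 295, Ba 14, Pb 35.
So from highest to lowest: I > Te > Ge > As > Pb > Ba.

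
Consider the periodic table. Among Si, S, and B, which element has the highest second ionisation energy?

B

The second ionization energy removes an electron from the +1 ion. For each element: Si⁺ still has 3 valence electrons; S⁺ still has 5 valence electrons; B⁺ still has 2 valence electrons.
All are still removing valence electrons, so compare the +1 ions as you would atoms: IE_2 generally rises across a period (higher Z_eff) and falls down a group (larger shell), subject to the usual subshell exceptions.
Valence configurations: Si⁺ [Ne]3s²3p¹, S⁺ [Ne]3s²3p³, B⁺ [He]2s².
Approximate IE_2 values (kJ/mol): Si 1577, S 2252, B 2427.
Hence IE_2: Si < S < B.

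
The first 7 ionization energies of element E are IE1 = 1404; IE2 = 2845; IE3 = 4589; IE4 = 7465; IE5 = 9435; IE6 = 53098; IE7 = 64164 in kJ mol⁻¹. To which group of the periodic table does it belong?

Look for the largest jump between consecutive ionization energies: IE6/IE5 ≈ 5.6, far larger than any earlier ratio.
That jump marks the point where a core electron is being removed. So the atom has 5 valence electrons.
A main-group element with 5 valence electrons is in group 15.

Group 15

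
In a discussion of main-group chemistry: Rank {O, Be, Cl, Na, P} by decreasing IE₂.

Na > O > Cl > P > Be

IE_2 is the cost of taking one more electron from the +1 cation: O⁺ still has 5 valence electrons; Be⁺ still has 1 valence electron; Cl⁺ still has 6 valence electrons; Na⁺ is the bare [Ne] core; P⁺ still has 4 valence electrons.
Pulling an electron out of a noble-gas core costs far more than removing a remaining valence electron, so Na sits at the high end of IE_2.
Valence configurations: O⁺ [He]2s²2p³, Be⁺ [He]2s¹, Cl⁺ [Ne]3s²3p⁴, P⁺ [Ne]3s²3p².
The numbers (kJ/mol): O 3388, Be 1757, Cl 2298, Na 4562, P 1907.
Putting it together, IE_2: Be < P < Cl < O < Na.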